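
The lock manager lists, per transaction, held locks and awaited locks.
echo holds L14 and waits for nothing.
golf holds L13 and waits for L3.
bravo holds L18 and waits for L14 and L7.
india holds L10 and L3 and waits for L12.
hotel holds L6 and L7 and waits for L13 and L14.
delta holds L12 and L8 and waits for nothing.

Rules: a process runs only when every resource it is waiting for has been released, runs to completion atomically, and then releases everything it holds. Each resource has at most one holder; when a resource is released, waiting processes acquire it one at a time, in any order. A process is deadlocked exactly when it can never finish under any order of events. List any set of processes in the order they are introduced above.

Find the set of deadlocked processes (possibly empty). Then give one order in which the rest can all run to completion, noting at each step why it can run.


No process is deadlocked.
Key observation: there is no circular wait here — follow any chain and it reaches a process that is free to run now.
The rest can finish in the order echo, delta, india, golf, hotel, bravo.
Step-by-step check:
  echo: no waits; runs immediately, freeing L14
  delta: no waits; runs immediately, freeing L12 and L8
  india waits on L12 — all released -> runs and releases L10 and L3
  golf waits on L3 — all released -> runs and releases L13
  hotel waits on L13 and L14 — all released -> runs and releases L6 and L7
  bravo waits on L14 and L7 — all released -> runs and releases L18


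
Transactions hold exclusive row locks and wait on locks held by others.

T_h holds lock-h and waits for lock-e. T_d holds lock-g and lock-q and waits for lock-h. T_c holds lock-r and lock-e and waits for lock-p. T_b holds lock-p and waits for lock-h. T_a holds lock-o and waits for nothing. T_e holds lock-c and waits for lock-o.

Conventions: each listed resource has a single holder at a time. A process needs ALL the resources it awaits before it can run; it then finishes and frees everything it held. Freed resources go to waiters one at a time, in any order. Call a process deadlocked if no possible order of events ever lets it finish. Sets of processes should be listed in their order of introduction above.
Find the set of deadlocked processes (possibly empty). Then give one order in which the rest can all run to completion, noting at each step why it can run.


Deadlocked: T_h, T_d, T_c and T_b.
Key observation: T_h -> T_c -> T_b -> T_h is a circular wait — nothing in it can go first; T_d waits into the deadlock from upstream.
A valid finishing order for the others: T_a, T_e.
Check, step by step:
  run T_a (it waits on nothing); releases lock-o
  run T_e (all its waits — lock-o — are resolved); releases lock-c


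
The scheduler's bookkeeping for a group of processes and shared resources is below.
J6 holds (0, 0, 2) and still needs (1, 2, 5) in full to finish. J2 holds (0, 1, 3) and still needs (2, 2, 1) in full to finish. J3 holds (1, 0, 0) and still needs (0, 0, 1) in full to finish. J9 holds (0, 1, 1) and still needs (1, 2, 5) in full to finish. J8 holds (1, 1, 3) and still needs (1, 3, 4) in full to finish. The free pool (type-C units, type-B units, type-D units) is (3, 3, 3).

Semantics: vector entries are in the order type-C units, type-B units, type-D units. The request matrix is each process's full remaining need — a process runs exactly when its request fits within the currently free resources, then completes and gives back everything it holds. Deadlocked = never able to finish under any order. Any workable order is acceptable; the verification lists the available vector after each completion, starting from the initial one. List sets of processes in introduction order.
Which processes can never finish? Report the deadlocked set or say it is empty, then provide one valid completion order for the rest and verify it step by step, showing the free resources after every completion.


No process is deadlocked.
Key observation: no deadlock: J2 fits now, and the freed resources carry the rest through.
A valid finishing order for the others: J2, J8, J3, J6, J9. Step-by-step check:
  pool = (3, 3, 3)
  J2: need (2, 2, 1) fits (3, 3, 3); releases (0, 1, 3), pool now (3, 4, 6)
  J8: need (1, 3, 4) fits (3, 4, 6); releases (1, 1, 3), pool now (4, 5, 9)
  J3: need (0, 0, 1) fits (4, 5, 9); releases (1, 0, 0), pool now (5, 5, 9)
  J6: need (1, 2, 5) fits (5, 5, 9); releases (0, 0, 2), pool now (5, 5, 11)
  J9: need (1, 2, 5) fits (5, 5, 11); releases (0, 1, 1), pool now (5, 6, 12)


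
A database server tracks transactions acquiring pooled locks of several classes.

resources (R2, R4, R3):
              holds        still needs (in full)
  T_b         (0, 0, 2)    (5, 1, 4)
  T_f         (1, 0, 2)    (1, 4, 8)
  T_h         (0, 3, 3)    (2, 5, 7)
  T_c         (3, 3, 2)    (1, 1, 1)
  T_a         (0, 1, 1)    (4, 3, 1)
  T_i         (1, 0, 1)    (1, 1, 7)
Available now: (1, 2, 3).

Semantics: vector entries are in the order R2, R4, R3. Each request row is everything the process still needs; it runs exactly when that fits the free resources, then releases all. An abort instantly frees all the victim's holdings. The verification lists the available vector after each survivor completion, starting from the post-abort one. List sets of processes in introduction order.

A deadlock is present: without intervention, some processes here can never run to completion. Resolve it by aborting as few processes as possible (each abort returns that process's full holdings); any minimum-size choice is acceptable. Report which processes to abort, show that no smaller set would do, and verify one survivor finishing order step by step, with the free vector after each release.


Minimum abort set: T_b.
Key observation: the deadlocked T_i becomes finishable only because T_b released (0, 0, 2); it completes at step 2 below.
No smaller set exists: with zero aborts the deadlock remains.
One survivor order: T_c, T_i, T_h, T_f, T_a. Check, step by step (post-abort pool first):
  pool = (1, 2, 5)
  T_c needs (1, 1, 1) <= (1, 2, 5) -> finishes; pool += (3, 3, 2) = (4, 5, 7)
  T_i needs (1, 1, 7) <= (4, 5, 7) -> finishes; pool += (1, 0, 1) = (5, 5, 8)
  T_h needs (2, 5, 7) <= (5, 5, 8) -> finishes; pool += (0, 3, 3) = (5, 8, 11)
  T_f needs (1, 4, 8) <= (5, 8, 11) -> finishes; pool += (1, 0, 2) = (6, 8, 13)
  T_a needs (4, 3, 1) <= (6, 8, 13) -> finishes; pool += (0, 1, 1) = (6, 9, 14)


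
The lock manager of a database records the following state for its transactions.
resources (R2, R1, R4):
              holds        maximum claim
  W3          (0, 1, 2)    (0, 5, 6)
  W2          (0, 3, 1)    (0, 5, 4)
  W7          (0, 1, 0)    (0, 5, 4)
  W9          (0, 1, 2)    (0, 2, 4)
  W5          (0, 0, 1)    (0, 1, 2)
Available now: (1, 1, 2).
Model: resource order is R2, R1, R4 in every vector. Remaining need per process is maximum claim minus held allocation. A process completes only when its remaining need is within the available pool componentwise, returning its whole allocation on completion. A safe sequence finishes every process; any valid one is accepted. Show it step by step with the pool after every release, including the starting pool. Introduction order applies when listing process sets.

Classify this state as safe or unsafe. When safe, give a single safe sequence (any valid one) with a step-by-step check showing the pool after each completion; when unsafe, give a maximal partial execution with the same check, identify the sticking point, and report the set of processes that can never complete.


SAFE, for example via the order W9, W5, W2, W3, W7.
Key observation: at W9 the run first touches a limit — (0, 1, 2) against (1, 1, 2), exact on a resource it actually requests.
Check, step by step:
  pool = (1, 1, 2)
  W9 needs (0, 1, 2) <= (1, 1, 2) -> finishes; pool += (0, 1, 2) = (1, 2, 4)
  W5 needs (0, 1, 1) <= (1, 2, 4) -> finishes; pool += (0, 0, 1) = (1, 2, 5)
  W2 needs (0, 2, 3) <= (1, 2, 5) -> finishes; pool += (0, 3, 1) = (1, 5, 6)
  W3 needs (0, 4, 4) <= (1, 5, 6) -> finishes; pool += (0, 1, 2) = (1, 6, 8)
  W7 needs (0, 4, 4) <= (1, 6, 8) -> finishes; pool += (0, 1, 0) = (1, 7, 8)


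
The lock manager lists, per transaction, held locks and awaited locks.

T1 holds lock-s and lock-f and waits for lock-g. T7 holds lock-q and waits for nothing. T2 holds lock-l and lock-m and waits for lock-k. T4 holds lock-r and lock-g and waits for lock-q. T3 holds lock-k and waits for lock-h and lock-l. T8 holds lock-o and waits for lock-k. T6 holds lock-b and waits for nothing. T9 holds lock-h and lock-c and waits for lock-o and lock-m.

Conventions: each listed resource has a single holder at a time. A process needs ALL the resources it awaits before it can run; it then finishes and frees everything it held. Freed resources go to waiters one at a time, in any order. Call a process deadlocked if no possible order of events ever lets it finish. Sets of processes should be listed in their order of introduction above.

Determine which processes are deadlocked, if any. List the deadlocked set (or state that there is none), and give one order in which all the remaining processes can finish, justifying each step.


Deadlocked: T2, T3, T8 and T9.
Key observation: the cycle T2 -> T3 -> T2 can never break — each member waits on the next; T8 and T9 are caught in further circular waits.
One completion order for the rest: T7, T4, T1, T6.
Check, step by step:
  T7 waits on nothing -> runs at once and releases lock-q
  run T4 (all its waits — lock-q — are resolved); releases lock-r and lock-g
  run T1 (all its waits — lock-g — are resolved); releases lock-s and lock-f
  T6 waits on nothing -> runs at once and releases lock-b


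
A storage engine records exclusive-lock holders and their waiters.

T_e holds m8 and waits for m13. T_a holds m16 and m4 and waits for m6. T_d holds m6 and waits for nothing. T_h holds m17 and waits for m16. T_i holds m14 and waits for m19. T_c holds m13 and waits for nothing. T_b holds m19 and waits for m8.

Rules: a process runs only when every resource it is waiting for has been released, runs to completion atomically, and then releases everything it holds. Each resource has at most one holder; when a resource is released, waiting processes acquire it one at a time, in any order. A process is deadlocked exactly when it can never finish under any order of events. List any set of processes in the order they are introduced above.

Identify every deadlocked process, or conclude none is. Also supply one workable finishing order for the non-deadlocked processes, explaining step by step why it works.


Nothing here is deadlocked.
Key observation: the waits form no ring: some process can always run, and its releases unblock the others one by one.
The rest can finish in the order T_c, T_d, T_e, T_b, T_a, T_i, T_h.
Walking it through:
  T_c: no waits; runs immediately, freeing m13
  T_d: no waits; runs immediately, freeing m6
  T_e waits on m13 — all released -> runs and releases m8
  T_b waits on m8 — all released -> runs and releases m19
  T_a waits on m6 — all released -> runs and releases m16 and m4
  T_i waits on m19 — all released -> runs and releases m14
  T_h waits on m16 — all released -> runs and releases m17


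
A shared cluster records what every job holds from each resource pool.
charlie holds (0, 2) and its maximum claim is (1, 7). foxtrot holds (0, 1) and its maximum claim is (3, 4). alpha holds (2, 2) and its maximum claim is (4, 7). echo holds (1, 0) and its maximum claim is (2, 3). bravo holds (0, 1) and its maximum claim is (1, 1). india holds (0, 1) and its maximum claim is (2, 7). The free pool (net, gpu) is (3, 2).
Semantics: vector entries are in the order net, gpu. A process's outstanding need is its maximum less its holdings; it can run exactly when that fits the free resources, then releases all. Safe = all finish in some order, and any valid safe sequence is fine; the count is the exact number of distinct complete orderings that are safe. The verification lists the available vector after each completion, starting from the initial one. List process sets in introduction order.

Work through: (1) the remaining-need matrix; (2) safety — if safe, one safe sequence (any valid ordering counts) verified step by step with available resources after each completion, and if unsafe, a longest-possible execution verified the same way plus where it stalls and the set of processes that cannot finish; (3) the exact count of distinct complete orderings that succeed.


(1) Need matrix, components ordered net, gpu:
  charlie: (1, 5)
  foxtrot: (3, 3)
  alpha: (2, 5)
  echo: (1, 3)
  bravo: (1, 0)
  india: (2, 6)
(2) The state is UNSAFE.
Key observation: gpu is the bottleneck — with bravo, echo, foxtrot done the pool holds (4, 4), short of every remaining need.
A maximal execution: bravo, echo, foxtrot — then nothing else fits. Step-by-step check:
  pool = (3, 2)
  bravo: need (1, 0) fits (3, 2); releases (0, 1), pool now (3, 3)
  echo: need (1, 3) fits (3, 3); releases (1, 0), pool now (4, 3)
  foxtrot: need (3, 3) fits (4, 3); releases (0, 1), pool now (4, 4)
  blocked: charlie wants (1, 5), pool (4, 4) — not enough gpu
  blocked: alpha wants (2, 5), pool (4, 4) — not enough gpu
  blocked: india wants (2, 6), pool (4, 4) — not enough gpu
Permanently blocked: charlie, alpha and india.
(3) The exact count: 0 of the possible complete orderings are safe sequences.


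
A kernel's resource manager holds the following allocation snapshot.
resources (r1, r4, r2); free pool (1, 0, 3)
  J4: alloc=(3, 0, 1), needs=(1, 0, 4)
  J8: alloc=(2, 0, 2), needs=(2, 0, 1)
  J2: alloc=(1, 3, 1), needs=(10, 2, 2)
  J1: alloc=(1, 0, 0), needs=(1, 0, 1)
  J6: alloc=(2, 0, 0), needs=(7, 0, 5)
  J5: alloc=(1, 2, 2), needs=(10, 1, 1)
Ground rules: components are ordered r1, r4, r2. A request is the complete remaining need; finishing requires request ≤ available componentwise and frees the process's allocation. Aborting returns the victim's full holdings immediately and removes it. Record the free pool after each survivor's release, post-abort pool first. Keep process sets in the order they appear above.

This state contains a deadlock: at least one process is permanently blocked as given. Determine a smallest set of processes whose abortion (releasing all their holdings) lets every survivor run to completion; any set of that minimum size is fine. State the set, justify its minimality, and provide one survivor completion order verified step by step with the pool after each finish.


The answer: abort J2.
Key observation: the deadlocked J5 becomes finishable only because J2 released (1, 3, 1); it completes at step 5 below.
Why nothing smaller works: aborting no one leaves the state deadlocked as given.
Survivors finish in the order: J1, J4, J8, J6, J5. Verifying each step (pool after the aborts first):
  pool = (2, 3, 4)
  J1 needs (1, 0, 1) <= (2, 3, 4) -> finishes; pool += (1, 0, 0) = (3, 3, 4)
  J4 needs (1, 0, 4) <= (3, 3, 4) -> finishes; pool += (3, 0, 1) = (6, 3, 5)
  J8 needs (2, 0, 1) <= (6, 3, 5) -> finishes; pool += (2, 0, 2) = (8, 3, 7)
  J6 needs (7, 0, 5) <= (8, 3, 7) -> finishes; pool += (2, 0, 0) = (10, 3, 7)
  J5 needs (10, 1, 1) <= (10, 3, 7) -> finishes; pool += (1, 2, 2) = (11, 5, 9)


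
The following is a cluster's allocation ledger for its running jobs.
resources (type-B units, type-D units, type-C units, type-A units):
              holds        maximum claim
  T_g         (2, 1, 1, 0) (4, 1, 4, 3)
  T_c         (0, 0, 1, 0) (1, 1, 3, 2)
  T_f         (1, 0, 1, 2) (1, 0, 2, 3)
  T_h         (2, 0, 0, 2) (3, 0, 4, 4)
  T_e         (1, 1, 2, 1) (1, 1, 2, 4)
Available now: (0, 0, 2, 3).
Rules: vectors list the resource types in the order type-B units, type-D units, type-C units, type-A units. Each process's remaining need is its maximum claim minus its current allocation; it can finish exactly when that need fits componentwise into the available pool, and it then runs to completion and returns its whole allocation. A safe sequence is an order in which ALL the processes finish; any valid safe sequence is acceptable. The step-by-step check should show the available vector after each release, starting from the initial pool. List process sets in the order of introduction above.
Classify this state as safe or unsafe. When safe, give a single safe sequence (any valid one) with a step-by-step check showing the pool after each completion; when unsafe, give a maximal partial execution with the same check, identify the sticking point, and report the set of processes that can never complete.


SAFE, for example via the order T_e, T_f, T_c, T_h, T_g.
Key observation: the first exact fit in this order is T_e — it needs (0, 0, 0, 3) with (0, 0, 2, 3) free, meeting a requested resource to the last unit.
Walking it through:
  pool = (0, 0, 2, 3)
  T_e: need (0, 0, 0, 3) fits (0, 0, 2, 3); releases (1, 1, 2, 1), pool now (1, 1, 4, 4)
  T_f: need (0, 0, 1, 1) fits (1, 1, 4, 4); releases (1, 0, 1, 2), pool now (2, 1, 5, 6)
  T_c: need (1, 1, 2, 2) fits (2, 1, 5, 6); releases (0, 0, 1, 0), pool now (2, 1, 6, 6)
  T_h: need (1, 0, 4, 2) fits (2, 1, 6, 6); releases (2, 0, 0, 2), pool now (4, 1, 6, 8)
  T_g: need (2, 0, 3, 3) fits (4, 1, 6, 8); releases (2, 1, 1, 0), pool now (6, 2, 7, 8)


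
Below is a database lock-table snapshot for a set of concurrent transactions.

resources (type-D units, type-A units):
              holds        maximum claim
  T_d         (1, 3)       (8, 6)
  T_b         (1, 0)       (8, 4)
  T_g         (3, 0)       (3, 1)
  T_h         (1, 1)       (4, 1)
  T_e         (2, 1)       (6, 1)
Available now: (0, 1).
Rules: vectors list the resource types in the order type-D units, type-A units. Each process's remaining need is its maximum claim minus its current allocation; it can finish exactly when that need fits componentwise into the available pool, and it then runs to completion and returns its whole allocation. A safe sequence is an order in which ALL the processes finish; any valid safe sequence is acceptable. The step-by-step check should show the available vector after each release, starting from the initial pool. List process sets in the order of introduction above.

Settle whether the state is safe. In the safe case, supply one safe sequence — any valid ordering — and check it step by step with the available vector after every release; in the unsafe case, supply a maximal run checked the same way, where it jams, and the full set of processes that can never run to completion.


UNSAFE.
Key observation: even finishing T_g, T_h, T_e leaves just (6, 3) free — too little type-D units for any of the remaining processes.
Going as far as possible: T_g, T_h, T_e; after that, nothing fits. Walking it through:
  pool = (0, 1)
  T_g: need (0, 1) fits (0, 1); releases (3, 0), pool now (3, 1)
  T_h: need (3, 0) fits (3, 1); releases (1, 1), pool now (4, 2)
  T_e: need (4, 0) fits (4, 2); releases (2, 1), pool now (6, 3)
  blocked: T_d wants (7, 3), pool (6, 3) — not enough type-D units
  blocked: T_b wants (7, 4), pool (6, 3) — not enough type-D units and type-A units
Processes that can never finish: T_d and T_b.


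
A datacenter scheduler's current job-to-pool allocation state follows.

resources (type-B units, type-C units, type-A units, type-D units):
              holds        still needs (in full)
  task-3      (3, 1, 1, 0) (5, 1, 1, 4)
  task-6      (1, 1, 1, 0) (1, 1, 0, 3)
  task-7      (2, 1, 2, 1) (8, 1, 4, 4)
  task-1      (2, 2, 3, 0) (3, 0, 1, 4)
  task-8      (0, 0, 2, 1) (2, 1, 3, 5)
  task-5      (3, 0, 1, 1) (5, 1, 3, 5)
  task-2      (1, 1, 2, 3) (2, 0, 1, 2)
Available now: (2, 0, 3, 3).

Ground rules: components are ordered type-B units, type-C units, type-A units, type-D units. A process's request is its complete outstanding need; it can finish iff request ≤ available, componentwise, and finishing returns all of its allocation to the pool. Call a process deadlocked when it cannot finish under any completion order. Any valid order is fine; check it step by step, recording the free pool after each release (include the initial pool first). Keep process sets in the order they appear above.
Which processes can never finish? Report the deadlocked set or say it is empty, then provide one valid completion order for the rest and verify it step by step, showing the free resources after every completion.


No process is deadlocked.
Key observation: beginning at task-2, releases accumulate fast enough that every process eventually fits.
A valid finishing order for the others: task-2, task-1, task-3, task-7, task-6, task-5, task-8. Step-by-step check:
  pool = (2, 0, 3, 3)
  run task-2 (needs (2, 0, 1, 2), free (2, 0, 3, 3)); after release of (1, 1, 2, 3) the pool is (3, 1, 5, 6)
  run task-1 (needs (3, 0, 1, 4), free (3, 1, 5, 6)); after release of (2, 2, 3, 0) the pool is (5, 3, 8, 6)
  run task-3 (needs (5, 1, 1, 4), free (5, 3, 8, 6)); after release of (3, 1, 1, 0) the pool is (8, 4, 9, 6)
  run task-7 (needs (8, 1, 4, 4), free (8, 4, 9, 6)); after release of (2, 1, 2, 1) the pool is (10, 5, 11, 7)
  run task-6 (needs (1, 1, 0, 3), free (10, 5, 11, 7)); after release of (1, 1, 1, 0) the pool is (11, 6, 12, 7)
  run task-5 (needs (5, 1, 3, 5), free (11, 6, 12, 7)); after release of (3, 0, 1, 1) the pool is (14, 6, 13, 8)
  run task-8 (needs (2, 1, 3, 5), free (14, 6, 13, 8)); after release of (0, 0, 2, 1) the pool is (14, 6, 15, 9)


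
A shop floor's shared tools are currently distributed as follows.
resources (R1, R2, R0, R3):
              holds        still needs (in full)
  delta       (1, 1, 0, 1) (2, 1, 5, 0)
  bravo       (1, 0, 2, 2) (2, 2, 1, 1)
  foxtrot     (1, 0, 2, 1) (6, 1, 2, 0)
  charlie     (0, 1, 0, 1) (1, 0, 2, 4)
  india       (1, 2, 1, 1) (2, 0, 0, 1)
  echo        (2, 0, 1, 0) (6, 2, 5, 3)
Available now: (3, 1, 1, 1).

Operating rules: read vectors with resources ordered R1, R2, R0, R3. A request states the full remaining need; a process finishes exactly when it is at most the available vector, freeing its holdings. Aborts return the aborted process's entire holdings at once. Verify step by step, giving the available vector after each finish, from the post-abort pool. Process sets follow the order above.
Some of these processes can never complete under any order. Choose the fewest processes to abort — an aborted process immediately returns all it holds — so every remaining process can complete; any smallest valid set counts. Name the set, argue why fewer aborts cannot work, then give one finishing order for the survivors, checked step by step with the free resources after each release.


Abort foxtrot.
Key observation: delta could never have finished before the abort; with (1, 0, 2, 1) returned by foxtrot, it fits at step 3.
No smaller set exists: with zero aborts the deadlock remains.
The survivors complete as india, bravo, delta, echo, charlie. Walking it through (starting from the post-abort pool):
  pool = (4, 1, 3, 2)
  india needs (2, 0, 0, 1) <= (4, 1, 3, 2) -> finishes; pool += (1, 2, 1, 1) = (5, 3, 4, 3)
  bravo needs (2, 2, 1, 1) <= (5, 3, 4, 3) -> finishes; pool += (1, 0, 2, 2) = (6, 3, 6, 5)
  delta needs (2, 1, 5, 0) <= (6, 3, 6, 5) -> finishes; pool += (1, 1, 0, 1) = (7, 4, 6, 6)
  echo needs (6, 2, 5, 3) <= (7, 4, 6, 6) -> finishes; pool += (2, 0, 1, 0) = (9, 4, 7, 6)
  charlie needs (1, 0, 2, 4) <= (9, 4, 7, 6) -> finishes; pool += (0, 1, 0, 1) = (9, 5, 7, 7)


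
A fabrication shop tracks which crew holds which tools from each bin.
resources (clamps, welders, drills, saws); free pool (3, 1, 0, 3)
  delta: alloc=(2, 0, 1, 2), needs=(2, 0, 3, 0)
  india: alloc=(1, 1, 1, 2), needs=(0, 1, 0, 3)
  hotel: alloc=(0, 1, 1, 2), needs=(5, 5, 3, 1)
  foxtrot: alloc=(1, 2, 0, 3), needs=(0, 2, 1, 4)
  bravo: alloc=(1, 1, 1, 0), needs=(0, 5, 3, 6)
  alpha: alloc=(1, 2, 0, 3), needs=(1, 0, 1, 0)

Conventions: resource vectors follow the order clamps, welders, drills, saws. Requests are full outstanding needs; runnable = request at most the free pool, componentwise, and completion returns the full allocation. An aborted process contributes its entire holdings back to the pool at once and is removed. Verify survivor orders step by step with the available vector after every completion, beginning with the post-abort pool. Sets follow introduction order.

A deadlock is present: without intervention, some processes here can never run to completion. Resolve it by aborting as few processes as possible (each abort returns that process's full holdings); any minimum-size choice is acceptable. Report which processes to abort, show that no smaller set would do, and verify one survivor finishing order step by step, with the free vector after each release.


Abort delta and hotel.
Key observation: the deadlocked bravo becomes finishable only because delta and hotel released (2, 1, 2, 4); it completes at step 4 below.
Minimality, checking each single-abort alternative: delta alone leaves hotel blocked (short on drills); india alone leaves delta blocked (short on drills); hotel alone leaves delta blocked (short on drills); foxtrot alone leaves delta blocked (short on drills); bravo alone leaves delta blocked (short on drills); alpha alone leaves delta blocked (short on drills).
One survivor order: alpha, foxtrot, india, bravo. Walking it through (post-abort pool first):
  pool = (5, 2, 2, 7)
  alpha needs (1, 0, 1, 0) <= (5, 2, 2, 7) -> finishes; pool += (1, 2, 0, 3) = (6, 4, 2, 10)
  foxtrot needs (0, 2, 1, 4) <= (6, 4, 2, 10) -> finishes; pool += (1, 2, 0, 3) = (7, 6, 2, 13)
  india needs (0, 1, 0, 3) <= (7, 6, 2, 13) -> finishes; pool += (1, 1, 1, 2) = (8, 7, 3, 15)
  bravo needs (0, 5, 3, 6) <= (8, 7, 3, 15) -> finishes; pool += (1, 1, 1, 0) = (9, 8, 4, 15)


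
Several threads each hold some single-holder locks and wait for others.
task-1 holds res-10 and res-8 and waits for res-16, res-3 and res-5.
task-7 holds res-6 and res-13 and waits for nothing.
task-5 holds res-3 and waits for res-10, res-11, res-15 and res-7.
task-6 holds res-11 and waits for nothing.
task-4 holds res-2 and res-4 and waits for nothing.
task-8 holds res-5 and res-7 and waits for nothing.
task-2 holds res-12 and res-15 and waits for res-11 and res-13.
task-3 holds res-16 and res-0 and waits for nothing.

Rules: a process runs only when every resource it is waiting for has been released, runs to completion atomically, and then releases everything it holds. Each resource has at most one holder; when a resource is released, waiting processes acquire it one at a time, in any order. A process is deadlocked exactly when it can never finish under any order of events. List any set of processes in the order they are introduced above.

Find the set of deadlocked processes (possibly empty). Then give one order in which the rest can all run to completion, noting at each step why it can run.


Deadlocked set: task-1 and task-5.
Key observation: along task-1 -> task-5 -> task-1, each member waits on what the next one holds — a deadlock; no other process is dragged down with it.
A valid finishing order for the others: task-8, task-4, task-6, task-7, task-2, task-3.
Check, step by step:
  run task-8 (it waits on nothing); releases res-5 and res-7
  run task-4 (it waits on nothing); releases res-2 and res-4
  run task-6 (it waits on nothing); releases res-11
  run task-7 (it waits on nothing); releases res-6 and res-13
  task-2: everything it awaited (res-11 and res-13) is free; runs, freeing res-12 and res-15
  run task-3 (it waits on nothing); releases res-16 and res-0


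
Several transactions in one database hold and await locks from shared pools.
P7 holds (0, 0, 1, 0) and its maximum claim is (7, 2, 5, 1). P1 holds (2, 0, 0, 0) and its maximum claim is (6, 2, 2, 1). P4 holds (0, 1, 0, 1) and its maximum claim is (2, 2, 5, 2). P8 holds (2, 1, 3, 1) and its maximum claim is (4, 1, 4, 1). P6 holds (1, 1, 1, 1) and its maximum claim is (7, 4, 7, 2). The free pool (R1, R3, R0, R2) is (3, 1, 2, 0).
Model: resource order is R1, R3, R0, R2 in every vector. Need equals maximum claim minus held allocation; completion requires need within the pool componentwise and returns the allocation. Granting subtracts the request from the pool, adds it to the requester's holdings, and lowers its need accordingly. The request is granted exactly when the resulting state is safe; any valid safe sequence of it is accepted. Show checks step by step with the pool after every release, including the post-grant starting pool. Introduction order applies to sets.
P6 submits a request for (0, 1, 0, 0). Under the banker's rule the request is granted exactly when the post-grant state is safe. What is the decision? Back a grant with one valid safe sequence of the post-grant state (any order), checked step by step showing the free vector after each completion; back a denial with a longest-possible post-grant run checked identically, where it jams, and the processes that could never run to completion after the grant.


GRANT: granting preserves safety; a valid post-grant sequence is P8, P4, P1, P7, P6.
Key observation: even at the reduced pool (3, 0, 2, 0), P8 fits immediately, so safety survives the grant.
Verifying the post-grant state step by step:
  pool = (3, 0, 2, 0)
  run P8 (needs (2, 0, 1, 0), free (3, 0, 2, 0)); after release of (2, 1, 3, 1) the pool is (5, 1, 5, 1)
  run P4 (needs (2, 1, 5, 1), free (5, 1, 5, 1)); after release of (0, 1, 0, 1) the pool is (5, 2, 5, 2)
  run P1 (needs (4, 2, 2, 1), free (5, 2, 5, 2)); after release of (2, 0, 0, 0) the pool is (7, 2, 5, 2)
  run P7 (needs (7, 2, 4, 1), free (7, 2, 5, 2)); after release of (0, 0, 1, 0) the pool is (7, 2, 6, 2)
  run P6 (needs (6, 2, 6, 1), free (7, 2, 6, 2)); after release of (1, 2, 1, 1) the pool is (8, 4, 7, 3)


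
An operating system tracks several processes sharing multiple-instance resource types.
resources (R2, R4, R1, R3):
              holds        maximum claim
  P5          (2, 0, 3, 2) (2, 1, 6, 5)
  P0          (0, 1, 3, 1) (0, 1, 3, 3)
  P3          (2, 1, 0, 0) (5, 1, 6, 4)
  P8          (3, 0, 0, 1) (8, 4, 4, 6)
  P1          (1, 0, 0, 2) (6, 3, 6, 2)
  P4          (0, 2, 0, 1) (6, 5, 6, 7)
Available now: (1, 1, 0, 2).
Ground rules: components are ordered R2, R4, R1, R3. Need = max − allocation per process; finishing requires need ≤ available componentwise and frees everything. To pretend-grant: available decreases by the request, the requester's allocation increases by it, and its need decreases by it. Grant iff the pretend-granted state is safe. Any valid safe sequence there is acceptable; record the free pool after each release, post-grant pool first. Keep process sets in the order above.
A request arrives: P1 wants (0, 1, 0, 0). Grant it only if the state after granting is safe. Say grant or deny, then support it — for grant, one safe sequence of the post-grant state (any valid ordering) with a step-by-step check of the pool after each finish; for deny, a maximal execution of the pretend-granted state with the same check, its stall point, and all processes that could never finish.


GRANT. The post-grant state is safe; one safe sequence: P0, P5, P3, P1, P4, P8.
Key observation: post-grant, (1, 0, 0, 2) remains, and an order beginning with P0 completes everyone.
Verifying the post-grant state step by step:
  pool = (1, 0, 0, 2)
  P0 needs (0, 0, 0, 2) <= (1, 0, 0, 2) -> finishes; pool += (0, 1, 3, 1) = (1, 1, 3, 3)
  P5 needs (0, 1, 3, 3) <= (1, 1, 3, 3) -> finishes; pool += (2, 0, 3, 2) = (3, 1, 6, 5)
  P3 needs (3, 0, 6, 4) <= (3, 1, 6, 5) -> finishes; pool += (2, 1, 0, 0) = (5, 2, 6, 5)
  P1 needs (5, 2, 6, 0) <= (5, 2, 6, 5) -> finishes; pool += (1, 1, 0, 2) = (6, 3, 6, 7)
  P4 needs (6, 3, 6, 6) <= (6, 3, 6, 7) -> finishes; pool += (0, 2, 0, 1) = (6, 5, 6, 8)
  P8 needs (5, 4, 4, 5) <= (6, 5, 6, 8) -> finishes; pool += (3, 0, 0, 1) = (9, 5, 6, 9)


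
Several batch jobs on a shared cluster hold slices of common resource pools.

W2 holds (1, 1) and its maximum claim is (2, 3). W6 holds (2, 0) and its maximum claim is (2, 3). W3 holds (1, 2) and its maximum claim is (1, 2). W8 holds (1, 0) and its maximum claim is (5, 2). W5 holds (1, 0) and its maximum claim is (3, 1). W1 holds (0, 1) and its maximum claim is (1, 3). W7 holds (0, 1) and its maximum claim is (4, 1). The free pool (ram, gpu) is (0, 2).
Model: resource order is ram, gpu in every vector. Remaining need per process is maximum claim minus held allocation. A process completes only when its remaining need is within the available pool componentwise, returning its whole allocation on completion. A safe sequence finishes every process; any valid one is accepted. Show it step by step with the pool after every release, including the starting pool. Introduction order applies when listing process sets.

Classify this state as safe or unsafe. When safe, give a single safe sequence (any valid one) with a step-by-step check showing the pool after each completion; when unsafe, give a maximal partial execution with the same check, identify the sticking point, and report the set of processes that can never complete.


SAFE. One safe sequence: W3, W6, W2, W1, W8, W5, W7.
Key observation: reading the order forward, W8 is the first process whose need (4, 2) meets the free pool (4, 6) exactly on a resource it requests.
Verifying each step:
  pool = (0, 2)
  run W3 (needs (0, 0), free (0, 2)); after release of (1, 2) the pool is (1, 4)
  run W6 (needs (0, 3), free (1, 4)); after release of (2, 0) the pool is (3, 4)
  run W2 (needs (1, 2), free (3, 4)); after release of (1, 1) the pool is (4, 5)
  run W1 (needs (1, 2), free (4, 5)); after release of (0, 1) the pool is (4, 6)
  run W8 (needs (4, 2), free (4, 6)); after release of (1, 0) the pool is (5, 6)
  run W5 (needs (2, 1), free (5, 6)); after release of (1, 0) the pool is (6, 6)
  run W7 (needs (4, 0), free (6, 6)); after release of (0, 1) the pool is (6, 7)


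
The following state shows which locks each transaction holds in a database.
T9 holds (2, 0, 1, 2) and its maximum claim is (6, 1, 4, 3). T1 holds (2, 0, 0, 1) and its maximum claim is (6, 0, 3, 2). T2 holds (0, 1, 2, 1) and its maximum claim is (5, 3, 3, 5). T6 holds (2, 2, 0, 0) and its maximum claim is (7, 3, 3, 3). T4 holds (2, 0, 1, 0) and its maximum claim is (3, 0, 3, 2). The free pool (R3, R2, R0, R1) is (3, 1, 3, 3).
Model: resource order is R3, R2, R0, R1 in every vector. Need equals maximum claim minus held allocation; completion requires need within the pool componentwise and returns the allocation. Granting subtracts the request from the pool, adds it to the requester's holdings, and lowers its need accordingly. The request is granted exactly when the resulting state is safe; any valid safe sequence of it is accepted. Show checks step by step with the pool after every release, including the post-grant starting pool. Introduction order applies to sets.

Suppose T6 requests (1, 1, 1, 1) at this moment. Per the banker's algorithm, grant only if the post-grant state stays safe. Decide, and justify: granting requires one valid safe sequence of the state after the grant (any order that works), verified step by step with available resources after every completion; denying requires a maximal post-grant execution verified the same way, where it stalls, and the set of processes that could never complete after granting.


GRANT — the state after the grant stays safe, e.g. via T4, T6, T1, T9, T2.
Key observation: (2, 0, 2, 2) free after granting still covers T4 first, and each release covers the next.
Verifying the post-grant state step by step:
  pool = (2, 0, 2, 2)
  run T4 (needs (1, 0, 2, 2), free (2, 0, 2, 2)); after release of (2, 0, 1, 0) the pool is (4, 0, 3, 2)
  run T6 (needs (4, 0, 2, 2), free (4, 0, 3, 2)); after release of (3, 3, 1, 1) the pool is (7, 3, 4, 3)
  run T1 (needs (4, 0, 3, 1), free (7, 3, 4, 3)); after release of (2, 0, 0, 1) the pool is (9, 3, 4, 4)
  run T9 (needs (4, 1, 3, 1), free (9, 3, 4, 4)); after release of (2, 0, 1, 2) the pool is (11, 3, 5, 6)
  run T2 (needs (5, 2, 1, 4), free (11, 3, 5, 6)); after release of (0, 1, 2, 1) the pool is (11, 4, 7, 7)


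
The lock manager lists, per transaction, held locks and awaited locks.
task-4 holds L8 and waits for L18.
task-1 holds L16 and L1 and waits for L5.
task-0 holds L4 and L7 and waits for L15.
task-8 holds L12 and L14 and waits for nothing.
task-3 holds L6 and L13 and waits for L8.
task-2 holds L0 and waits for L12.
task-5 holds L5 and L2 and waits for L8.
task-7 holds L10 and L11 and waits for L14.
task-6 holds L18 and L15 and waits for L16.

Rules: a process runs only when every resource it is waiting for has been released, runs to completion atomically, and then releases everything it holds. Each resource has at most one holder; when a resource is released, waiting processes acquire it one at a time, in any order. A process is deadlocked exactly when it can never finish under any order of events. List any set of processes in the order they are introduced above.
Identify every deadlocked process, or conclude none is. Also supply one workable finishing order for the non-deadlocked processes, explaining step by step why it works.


Deadlocked: task-4, task-1, task-0, task-3, task-5 and task-6.
Key observation: the waits loop around task-4 -> task-6 -> task-1 -> task-5 -> task-4 with no way out; task-0 and task-3 wait into the deadlock from upstream.
The rest can finish in the order task-8, task-7, task-2.
Step-by-step check:
  task-8: no waits; runs immediately, freeing L12 and L14
  task-7 waits on L14 — all released -> runs and releases L10 and L11
  task-2 waits on L12 — all released -> runs and releases L0


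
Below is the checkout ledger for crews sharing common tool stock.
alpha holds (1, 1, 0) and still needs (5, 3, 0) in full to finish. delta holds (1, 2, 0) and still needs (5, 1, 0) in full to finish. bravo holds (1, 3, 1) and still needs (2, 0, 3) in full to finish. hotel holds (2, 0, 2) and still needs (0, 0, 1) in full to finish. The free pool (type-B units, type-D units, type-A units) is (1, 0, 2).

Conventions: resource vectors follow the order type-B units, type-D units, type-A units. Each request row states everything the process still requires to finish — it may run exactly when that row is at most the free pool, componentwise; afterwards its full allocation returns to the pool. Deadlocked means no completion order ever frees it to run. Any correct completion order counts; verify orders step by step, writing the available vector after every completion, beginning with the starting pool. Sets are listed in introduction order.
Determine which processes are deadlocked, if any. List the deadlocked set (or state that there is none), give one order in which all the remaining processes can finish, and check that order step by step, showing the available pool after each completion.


The deadlocked set is alpha and delta.
Key observation: even finishing hotel, bravo leaves just (4, 3, 5) free — too little type-B units for any of the remaining processes.
The rest can finish in the order hotel, bravo. Step-by-step check:
  pool = (1, 0, 2)
  run hotel (needs (0, 0, 1), free (1, 0, 2)); after release of (2, 0, 2) the pool is (3, 0, 4)
  run bravo (needs (2, 0, 3), free (3, 0, 4)); after release of (1, 3, 1) the pool is (4, 3, 5)
None of the blocked processes ever fits:
  blocked: alpha wants (5, 3, 0), pool (4, 3, 5) — not enough type-B units
  blocked: delta wants (5, 1, 0), pool (4, 3, 5) — not enough type-B units


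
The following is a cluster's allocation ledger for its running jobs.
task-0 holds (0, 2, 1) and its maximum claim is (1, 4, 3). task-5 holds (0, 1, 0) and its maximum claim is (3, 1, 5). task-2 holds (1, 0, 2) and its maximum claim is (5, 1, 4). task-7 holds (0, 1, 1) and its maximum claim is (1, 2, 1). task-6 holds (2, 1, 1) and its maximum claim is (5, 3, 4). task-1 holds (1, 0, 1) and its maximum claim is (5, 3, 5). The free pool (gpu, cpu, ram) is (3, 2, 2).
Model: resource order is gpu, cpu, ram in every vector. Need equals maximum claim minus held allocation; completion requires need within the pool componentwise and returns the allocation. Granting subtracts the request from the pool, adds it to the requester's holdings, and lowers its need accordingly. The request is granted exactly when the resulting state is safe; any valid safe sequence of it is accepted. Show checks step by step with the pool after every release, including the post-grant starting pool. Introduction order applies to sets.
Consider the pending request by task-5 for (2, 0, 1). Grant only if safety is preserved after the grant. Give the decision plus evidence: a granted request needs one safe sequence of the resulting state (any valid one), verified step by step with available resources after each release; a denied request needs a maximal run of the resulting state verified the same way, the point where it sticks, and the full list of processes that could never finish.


DENY — the pretend-granted state is unsafe.
Key observation: after task-7, task-0 the pool peaks at (1, 5, 3), and each blocked process is short somewhere: task-5 on ram; task-2 on gpu; task-6 on gpu; task-1 on gpu, ram.
After a pretend grant, a maximal execution: task-7, task-0 — then nothing else fits. Verifying each step:
  pool = (1, 2, 1)
  task-7 needs (1, 1, 0) <= (1, 2, 1) -> finishes; pool += (0, 1, 1) = (1, 3, 2)
  task-0 needs (1, 2, 2) <= (1, 3, 2) -> finishes; pool += (0, 2, 1) = (1, 5, 3)
  blocked: task-5 wants (1, 0, 4), pool (1, 5, 3) — not enough ram
  blocked: task-2 wants (4, 1, 2), pool (1, 5, 3) — not enough gpu
  blocked: task-6 wants (3, 2, 3), pool (1, 5, 3) — not enough gpu
  blocked: task-1 wants (4, 3, 4), pool (1, 5, 3) — not enough gpu and ram
Had the request been granted, task-5, task-2, task-6 and task-1 could never finish.
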